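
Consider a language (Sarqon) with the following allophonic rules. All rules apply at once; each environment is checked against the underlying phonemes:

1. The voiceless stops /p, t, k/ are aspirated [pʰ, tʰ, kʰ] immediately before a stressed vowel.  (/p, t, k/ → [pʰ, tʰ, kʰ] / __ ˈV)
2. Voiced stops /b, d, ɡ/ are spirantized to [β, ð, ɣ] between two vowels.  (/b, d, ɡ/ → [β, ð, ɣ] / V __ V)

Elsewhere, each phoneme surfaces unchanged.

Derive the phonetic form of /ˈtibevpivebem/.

/t/ — word-initial, immediately before a stressed vowel — surfaces as [tʰ] (rule 1).
/i/ stays [i].
/b/ (between /i/ and /e/): between two vowels, so rule 2 applies → [β].
/e/ (between /b/ and /v/) is unaffected → [e].
/v/ (between /e/ and /p/) is unaffected → [v].
/p/ (between /v/ and /i/) fails the environment for rule 1, so it stays [p].
/i/ (between /p/ and /v/) is unaffected → [i].
/v/ — not in any rule's target class → [v].
/e/ — not in any rule's target class → [e].
/b/ meets the environment for rule 2 (between two vowels) → [β].
/e/ — not in any rule's target class → [e].
/m/ (word-final) is unaffected → [m].

[ˈtʰiβevpiveβem]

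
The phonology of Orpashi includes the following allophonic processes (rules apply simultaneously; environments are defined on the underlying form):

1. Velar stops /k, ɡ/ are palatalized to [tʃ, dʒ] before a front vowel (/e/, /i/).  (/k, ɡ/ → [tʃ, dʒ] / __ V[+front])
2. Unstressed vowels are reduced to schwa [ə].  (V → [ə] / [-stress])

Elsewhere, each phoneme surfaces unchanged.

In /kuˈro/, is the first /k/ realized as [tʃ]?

No

/k/ (word-initial) is in the target of rule 1 but the environment (before a front vowel) is not met → [k].
The actual realization is [k], not [tʃ].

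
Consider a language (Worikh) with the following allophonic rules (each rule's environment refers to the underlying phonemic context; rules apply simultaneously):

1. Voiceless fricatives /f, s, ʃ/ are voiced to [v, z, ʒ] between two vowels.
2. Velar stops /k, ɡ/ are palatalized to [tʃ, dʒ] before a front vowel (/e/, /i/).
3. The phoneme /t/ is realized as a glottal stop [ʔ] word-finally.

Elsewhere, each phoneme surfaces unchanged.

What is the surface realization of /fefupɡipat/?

/f/ (word-initial) is in the target of rule 1 but the environment (between two vowels) is not met → [f].
/f/ (between /e/ and /u/) occurs between two vowels → [v] by rule 1.
/ɡ/ (between /p/ and /i/) occurs before a front vowel → [dʒ] by rule 2.
/t/ — word-final, word-finally — surfaces as [ʔ] (rule 3).

[fevupdʒipaʔ]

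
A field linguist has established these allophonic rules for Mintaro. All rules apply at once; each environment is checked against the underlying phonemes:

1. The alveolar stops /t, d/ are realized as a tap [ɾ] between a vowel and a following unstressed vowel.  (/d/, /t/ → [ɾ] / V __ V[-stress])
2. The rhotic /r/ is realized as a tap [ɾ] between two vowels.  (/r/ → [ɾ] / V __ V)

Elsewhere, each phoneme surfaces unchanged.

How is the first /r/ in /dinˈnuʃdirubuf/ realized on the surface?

[ɾ]

/r/ meets the environment for rule 2 (between two vowels) → [ɾ].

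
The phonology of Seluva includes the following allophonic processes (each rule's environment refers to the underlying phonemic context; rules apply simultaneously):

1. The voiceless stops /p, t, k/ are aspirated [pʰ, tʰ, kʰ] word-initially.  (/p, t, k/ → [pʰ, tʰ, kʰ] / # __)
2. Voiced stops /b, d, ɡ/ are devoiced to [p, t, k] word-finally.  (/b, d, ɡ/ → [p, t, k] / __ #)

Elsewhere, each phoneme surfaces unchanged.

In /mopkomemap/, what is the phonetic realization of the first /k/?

/k/ — between /p/ and /o/; rule 1 does not apply here → [k].

[k]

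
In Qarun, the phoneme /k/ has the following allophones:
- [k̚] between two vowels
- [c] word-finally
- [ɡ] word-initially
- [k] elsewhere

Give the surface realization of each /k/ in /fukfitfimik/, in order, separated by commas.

[k], [c]

Occurrence 1 (position 3): no conditioning environment matches → elsewhere allophone [k].
Occurrence 2 (position 11): word-finally → [c].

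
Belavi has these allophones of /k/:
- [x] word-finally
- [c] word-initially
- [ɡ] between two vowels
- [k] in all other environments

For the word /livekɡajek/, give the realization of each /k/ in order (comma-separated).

Occurrence 1 (position 5): no conditioning environment matches → elsewhere allophone [k].
Occurrence 2 (position 10): word-finally → [x].

[k], [x]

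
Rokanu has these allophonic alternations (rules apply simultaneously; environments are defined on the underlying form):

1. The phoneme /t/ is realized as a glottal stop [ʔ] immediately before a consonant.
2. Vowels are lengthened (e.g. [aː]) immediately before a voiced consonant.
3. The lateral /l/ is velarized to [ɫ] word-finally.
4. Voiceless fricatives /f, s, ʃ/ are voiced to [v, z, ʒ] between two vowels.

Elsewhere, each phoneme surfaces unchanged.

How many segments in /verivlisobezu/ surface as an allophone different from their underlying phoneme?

5

Segments that undergo a rule: /e/ → [eː] (rule 2); /i/ → [iː] (rule 2); /s/ → [z] (rule 4); /o/ → [oː] (rule 2); /e/ → [eː] (rule 2).
All other segments surface unchanged.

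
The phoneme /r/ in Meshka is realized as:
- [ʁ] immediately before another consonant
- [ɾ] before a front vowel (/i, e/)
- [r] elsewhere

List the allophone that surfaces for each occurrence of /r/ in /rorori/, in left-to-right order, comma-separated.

Occurrence 1 (position 1): no conditioning environment matches → elsewhere allophone [r].
Occurrence 2 (position 3): no conditioning environment matches → elsewhere allophone [r].
Occurrence 3 (position 5): before a front vowel (/i, e/) → [ɾ].

[r], [r], [ɾ]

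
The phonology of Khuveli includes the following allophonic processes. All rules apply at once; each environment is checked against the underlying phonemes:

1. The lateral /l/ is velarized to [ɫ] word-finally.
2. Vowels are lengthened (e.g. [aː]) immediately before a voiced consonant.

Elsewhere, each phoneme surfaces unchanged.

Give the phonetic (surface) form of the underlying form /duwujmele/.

[duːwuːjmeːle]

/d/ (word-initial) is unaffected → [d].
Rule 2 applies to /u/ (between /d/ and /w/: before a voiced consonant) → [uː].
/w/ (between /u/ and /u/) is unaffected → [w].
Rule 2 applies to /u/ (between /w/ and /j/: before a voiced consonant) → [uː].
/j/ (between /u/ and /m/): no rule targets it → [j].
/m/ — not in any rule's target class → [m].
/e/ (between /m/ and /l/) occurs before a voiced consonant → [eː] by rule 2.
/l/ (between /e/ and /e/) is in the target of rule 1 but the environment (word-finally) is not met → [l].
/e/ — word-final; rule 2 does not apply here → [e].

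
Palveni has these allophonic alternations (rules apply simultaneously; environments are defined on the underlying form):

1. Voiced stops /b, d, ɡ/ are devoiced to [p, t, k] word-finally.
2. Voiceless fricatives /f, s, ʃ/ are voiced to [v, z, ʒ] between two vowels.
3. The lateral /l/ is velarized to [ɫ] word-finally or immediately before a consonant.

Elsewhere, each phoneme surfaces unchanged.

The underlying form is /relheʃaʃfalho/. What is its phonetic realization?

[reɫheʒaʃfaɫho]

/l/ meets the environment for rule 3 (word-finally or immediately before a consonant) → [ɫ].
/ʃ/ meets the environment for rule 2 (between two vowels) → [ʒ].
/ʃ/ — between /a/ and /f/; rule 2 does not apply here → [ʃ].
/f/ — between /ʃ/ and /a/; rule 2 does not apply here → [f].
Rule 3 applies to /l/ (between /a/ and /h/: word-finally or immediately before a consonant) → [ɫ].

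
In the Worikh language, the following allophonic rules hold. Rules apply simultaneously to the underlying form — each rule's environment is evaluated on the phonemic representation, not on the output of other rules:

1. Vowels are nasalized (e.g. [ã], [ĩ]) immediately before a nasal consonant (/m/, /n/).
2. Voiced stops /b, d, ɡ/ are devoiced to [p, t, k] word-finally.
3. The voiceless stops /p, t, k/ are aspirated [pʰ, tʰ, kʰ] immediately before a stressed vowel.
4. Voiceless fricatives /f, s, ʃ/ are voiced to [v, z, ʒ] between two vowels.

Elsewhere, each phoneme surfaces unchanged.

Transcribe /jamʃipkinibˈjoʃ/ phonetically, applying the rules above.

/j/ (word-initial) is unaffected → [j].
/a/ meets the environment for rule 1 (before a nasal consonant) → [ã].
/m/ stays [m].
/ʃ/ (between /m/ and /i/): rule 4 targets it, but not between two vowels → unchanged [ʃ].
/i/ — between /ʃ/ and /p/; rule 1 does not apply here → [i].
/p/ — between /i/ and /k/; rule 3 does not apply here → [p].
/k/ — between /p/ and /i/; rule 3 does not apply here → [k].
/i/ (between /k/ and /n/) occurs before a nasal consonant → [ĩ] by rule 1.
/n/ (between /i/ and /i/): no rule targets it → [n].
/i/ (between /n/ and /b/): rule 1 targets it, but not before a nasal consonant → unchanged [i].
/b/ (between /i/ and /j/) fails the environment for rule 2, so it stays [b].
/j/ — not in any rule's target class → [j].
/o/ (between /j/ and /ʃ/) is in the target of rule 1 but the environment (before a nasal consonant) is not met → [o].
/ʃ/ (word-final) is in the target of rule 4 but the environment (between two vowels) is not met → [ʃ].

[jãmʃipkĩnibˈjoʃ]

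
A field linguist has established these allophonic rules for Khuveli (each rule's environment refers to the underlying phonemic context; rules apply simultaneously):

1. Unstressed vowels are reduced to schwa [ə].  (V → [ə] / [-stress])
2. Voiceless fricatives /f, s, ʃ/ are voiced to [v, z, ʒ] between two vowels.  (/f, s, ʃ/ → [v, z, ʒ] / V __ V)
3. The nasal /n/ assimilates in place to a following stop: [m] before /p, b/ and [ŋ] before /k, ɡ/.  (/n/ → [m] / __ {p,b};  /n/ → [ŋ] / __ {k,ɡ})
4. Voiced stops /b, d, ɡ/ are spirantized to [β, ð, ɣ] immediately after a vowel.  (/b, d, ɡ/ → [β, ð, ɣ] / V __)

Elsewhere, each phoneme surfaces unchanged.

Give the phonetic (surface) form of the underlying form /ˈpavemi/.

/p/ stays [p].
/a/ — between /p/ and /v/; rule 1 does not apply here → [a].
/v/ stays [v].
/e/ (between /v/ and /m/): in an unstressed syllable, so rule 1 applies → [ə].
/m/ stays [m].
/i/ (word-final): in an unstressed syllable, so rule 1 applies → [ə].

[ˈpavəmə]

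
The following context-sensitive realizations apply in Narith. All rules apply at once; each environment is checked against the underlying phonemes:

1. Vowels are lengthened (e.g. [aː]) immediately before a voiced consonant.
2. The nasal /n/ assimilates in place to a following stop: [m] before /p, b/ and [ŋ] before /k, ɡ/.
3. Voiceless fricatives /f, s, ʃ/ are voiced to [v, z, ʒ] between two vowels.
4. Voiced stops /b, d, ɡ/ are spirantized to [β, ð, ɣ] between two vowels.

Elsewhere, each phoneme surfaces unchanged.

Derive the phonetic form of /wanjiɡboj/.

[waːnjiːɡboːj]

/w/ — not in any rule's target class → [w].
/a/ — between /w/ and /n/, before a voiced consonant — surfaces as [aː] (rule 1).
/n/ (between /a/ and /j/) fails the environment for rule 2, so it stays [n].
/j/ — not in any rule's target class → [j].
/i/ meets the environment for rule 1 (before a voiced consonant) → [iː].
/ɡ/ (between /i/ and /b/): rule 4 targets it, but not between two vowels → unchanged [ɡ].
/b/ — between /ɡ/ and /o/; rule 4 does not apply here → [b].
Rule 1 applies to /o/ (between /b/ and /j/: before a voiced consonant) → [oː].
/j/ stays [j].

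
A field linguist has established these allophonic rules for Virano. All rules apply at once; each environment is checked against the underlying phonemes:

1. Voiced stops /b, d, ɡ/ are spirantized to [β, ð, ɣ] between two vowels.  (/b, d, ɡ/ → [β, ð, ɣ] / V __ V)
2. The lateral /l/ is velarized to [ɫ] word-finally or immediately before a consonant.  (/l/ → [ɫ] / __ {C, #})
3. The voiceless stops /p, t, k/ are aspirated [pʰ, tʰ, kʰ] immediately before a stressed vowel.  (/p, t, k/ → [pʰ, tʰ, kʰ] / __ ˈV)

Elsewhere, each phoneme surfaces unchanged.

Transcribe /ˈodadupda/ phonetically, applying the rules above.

/o/ (word-initial): no rule targets it → [o].
/d/ meets the environment for rule 1 (between two vowels) → [ð].
/a/ (between /d/ and /d/) is unaffected → [a].
/d/ — between /a/ and /u/, between two vowels — surfaces as [ð] (rule 1).
/u/ (between /d/ and /p/) is unaffected → [u].
/p/ (between /u/ and /d/) is in the target of rule 3 but the environment (immediately before a stressed vowel) is not met → [p].
/d/ (between /p/ and /a/) fails the environment for rule 1, so it stays [d].
/a/ stays [a].

[ˈoðaðupda]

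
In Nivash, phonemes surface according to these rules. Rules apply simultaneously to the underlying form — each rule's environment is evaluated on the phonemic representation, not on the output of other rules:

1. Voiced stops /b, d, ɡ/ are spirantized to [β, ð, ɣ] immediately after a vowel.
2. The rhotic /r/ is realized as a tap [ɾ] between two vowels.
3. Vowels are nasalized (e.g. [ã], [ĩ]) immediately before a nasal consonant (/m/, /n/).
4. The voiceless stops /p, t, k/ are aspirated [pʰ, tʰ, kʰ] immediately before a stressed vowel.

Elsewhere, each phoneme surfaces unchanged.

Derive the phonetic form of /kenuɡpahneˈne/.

/k/ — word-initial; rule 4 does not apply here → [k].
/e/ meets the environment for rule 3 (before a nasal consonant) → [ẽ].
/n/ (between /e/ and /u/): no rule targets it → [n].
/u/ (between /n/ and /ɡ/) fails the environment for rule 3, so it stays [u].
/ɡ/ (between /u/ and /p/): immediately after a vowel, so rule 1 applies → [ɣ].
/p/ (between /ɡ/ and /a/) is in the target of rule 4 but the environment (immediately before a stressed vowel) is not met → [p].
/a/ (between /p/ and /h/): rule 3 targets it, but not before a nasal consonant → unchanged [a].
/h/ — not in any rule's target class → [h].
/n/ (between /h/ and /e/) is unaffected → [n].
/e/ (between /n/ and /n/): before a nasal consonant, so rule 3 applies → [ẽ].
/n/ (between /e/ and /e/) is unaffected → [n].
/e/ (word-final): rule 3 targets it, but not before a nasal consonant → unchanged [e].

[kẽnuɣpahnẽˈne]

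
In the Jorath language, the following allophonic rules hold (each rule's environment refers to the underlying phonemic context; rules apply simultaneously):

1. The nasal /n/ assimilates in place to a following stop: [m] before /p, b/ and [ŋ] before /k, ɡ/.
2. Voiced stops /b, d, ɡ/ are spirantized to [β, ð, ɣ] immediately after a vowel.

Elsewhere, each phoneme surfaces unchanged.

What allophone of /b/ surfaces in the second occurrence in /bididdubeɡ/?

[β]

/b/ meets the environment for rule 2 (immediately after a vowel) → [β].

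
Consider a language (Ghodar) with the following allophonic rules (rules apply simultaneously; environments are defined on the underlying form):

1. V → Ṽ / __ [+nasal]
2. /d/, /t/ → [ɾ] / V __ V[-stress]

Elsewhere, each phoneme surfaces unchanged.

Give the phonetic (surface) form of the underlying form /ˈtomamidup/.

[ˈtõmãmiɾup]

/t/ (word-initial): rule 2 targets it, but not between a vowel and a following unstressed vowel → unchanged [t].
/o/ — between /t/ and /m/, before a nasal consonant — surfaces as [õ] (rule 1).
/a/ meets the environment for rule 1 (before a nasal consonant) → [ã].
/i/ (between /m/ and /d/) fails the environment for rule 1, so it stays [i].
/d/ (between /i/ and /u/) occurs between a vowel and a following unstressed vowel → [ɾ] by rule 2.
/u/ (between /d/ and /p/): rule 1 targets it, but not before a nasal consonant → unchanged [u].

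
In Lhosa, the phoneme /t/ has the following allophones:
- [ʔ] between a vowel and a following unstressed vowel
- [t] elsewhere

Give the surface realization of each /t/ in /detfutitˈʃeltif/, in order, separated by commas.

Occurrence 1 (position 3): no conditioning environment matches → elsewhere allophone [t].
Occurrence 2 (position 6): between a vowel and a following unstressed vowel → [ʔ].
Occurrence 3 (position 8): no conditioning environment matches → elsewhere allophone [t].
Occurrence 4 (position 12): no conditioning environment matches → elsewhere allophone [t].

[t], [ʔ], [t], [t]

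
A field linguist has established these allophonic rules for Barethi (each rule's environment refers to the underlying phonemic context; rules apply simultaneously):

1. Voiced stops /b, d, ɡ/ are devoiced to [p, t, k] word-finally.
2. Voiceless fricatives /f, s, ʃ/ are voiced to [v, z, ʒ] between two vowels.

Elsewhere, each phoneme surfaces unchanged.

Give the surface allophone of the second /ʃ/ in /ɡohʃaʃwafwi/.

[ʃ]

/ʃ/ (between /a/ and /w/): rule 2 targets it, but not between two vowels → unchanged [ʃ].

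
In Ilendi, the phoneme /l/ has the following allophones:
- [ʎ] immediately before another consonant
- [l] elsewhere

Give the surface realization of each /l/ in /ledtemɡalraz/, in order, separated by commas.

[l], [ʎ]

Occurrence 1 (position 1): no conditioning environment matches → elsewhere allophone [l].
Occurrence 2 (position 9): immediately before another consonant → [ʎ].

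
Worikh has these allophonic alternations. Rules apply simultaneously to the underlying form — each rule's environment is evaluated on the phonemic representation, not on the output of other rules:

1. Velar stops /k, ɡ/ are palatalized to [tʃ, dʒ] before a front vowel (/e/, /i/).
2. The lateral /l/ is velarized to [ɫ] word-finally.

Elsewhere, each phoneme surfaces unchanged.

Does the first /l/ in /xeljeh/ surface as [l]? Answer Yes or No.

/l/ (between /e/ and /j/) fails the environment for rule 2, so it stays [l].
The actual realization is [l], which matches [l].

Yes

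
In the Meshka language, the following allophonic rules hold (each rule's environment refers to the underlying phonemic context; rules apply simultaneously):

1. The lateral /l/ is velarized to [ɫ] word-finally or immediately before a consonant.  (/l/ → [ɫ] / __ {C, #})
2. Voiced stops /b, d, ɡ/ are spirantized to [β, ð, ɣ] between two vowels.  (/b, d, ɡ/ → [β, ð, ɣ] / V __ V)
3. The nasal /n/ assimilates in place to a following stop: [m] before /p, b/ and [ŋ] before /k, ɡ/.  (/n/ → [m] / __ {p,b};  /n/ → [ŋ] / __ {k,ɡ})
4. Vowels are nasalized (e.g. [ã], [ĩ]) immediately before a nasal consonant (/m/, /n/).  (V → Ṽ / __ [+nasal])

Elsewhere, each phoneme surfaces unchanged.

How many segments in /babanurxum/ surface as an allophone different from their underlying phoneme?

3

Segments that undergo a rule: /b/ → [β] (rule 2); /a/ → [ã] (rule 4); /u/ → [ũ] (rule 4).
All other segments surface unchanged.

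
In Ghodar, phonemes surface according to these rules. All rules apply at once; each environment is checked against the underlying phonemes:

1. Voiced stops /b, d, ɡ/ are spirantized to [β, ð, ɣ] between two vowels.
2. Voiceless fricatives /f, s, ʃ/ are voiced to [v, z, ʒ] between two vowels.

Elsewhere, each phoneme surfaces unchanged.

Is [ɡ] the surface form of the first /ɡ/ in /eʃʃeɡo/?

/ɡ/ meets the environment for rule 1 (between two vowels) → [ɣ].
The actual realization is [ɣ], not [ɡ].

No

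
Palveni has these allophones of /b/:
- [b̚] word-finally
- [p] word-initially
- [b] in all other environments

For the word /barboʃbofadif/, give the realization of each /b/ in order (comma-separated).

Occurrence 1 (position 1): word-initially → [p].
Occurrence 2 (position 4): no conditioning environment matches → elsewhere allophone [b].
Occurrence 3 (position 7): no conditioning environment matches → elsewhere allophone [b].

[p], [b], [b]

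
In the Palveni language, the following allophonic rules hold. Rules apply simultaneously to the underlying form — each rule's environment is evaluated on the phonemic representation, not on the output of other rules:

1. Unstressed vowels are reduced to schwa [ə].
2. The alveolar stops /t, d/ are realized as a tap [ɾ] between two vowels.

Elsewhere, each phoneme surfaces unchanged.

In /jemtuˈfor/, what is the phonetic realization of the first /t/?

/t/ (between /m/ and /u/): rule 2 targets it, but not between two vowels → unchanged [t].

[t]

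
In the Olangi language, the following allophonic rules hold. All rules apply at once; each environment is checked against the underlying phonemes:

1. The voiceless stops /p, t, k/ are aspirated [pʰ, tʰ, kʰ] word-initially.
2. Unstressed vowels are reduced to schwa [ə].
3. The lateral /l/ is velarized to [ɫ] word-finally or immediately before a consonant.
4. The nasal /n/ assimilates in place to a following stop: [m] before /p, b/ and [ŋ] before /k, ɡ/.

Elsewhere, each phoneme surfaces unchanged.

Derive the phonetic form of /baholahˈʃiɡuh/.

[bəhələhˈʃiɡəh]

/b/ — not in any rule's target class → [b].
/a/ (between /b/ and /h/) occurs in an unstressed syllable → [ə] by rule 2.
/h/ stays [h].
Rule 2 applies to /o/ (between /h/ and /l/: in an unstressed syllable) → [ə].
/l/ (between /o/ and /a/) fails the environment for rule 3, so it stays [l].
/a/ (between /l/ and /h/) occurs in an unstressed syllable → [ə] by rule 2.
/h/ (between /a/ and /ʃ/): no rule targets it → [h].
/ʃ/ stays [ʃ].
/i/ (between /ʃ/ and /ɡ/) fails the environment for rule 2, so it stays [i].
/ɡ/ (between /i/ and /u/): no rule targets it → [ɡ].
/u/ — between /ɡ/ and /h/, in an unstressed syllable — surfaces as [ə] (rule 2).
/h/ stays [h].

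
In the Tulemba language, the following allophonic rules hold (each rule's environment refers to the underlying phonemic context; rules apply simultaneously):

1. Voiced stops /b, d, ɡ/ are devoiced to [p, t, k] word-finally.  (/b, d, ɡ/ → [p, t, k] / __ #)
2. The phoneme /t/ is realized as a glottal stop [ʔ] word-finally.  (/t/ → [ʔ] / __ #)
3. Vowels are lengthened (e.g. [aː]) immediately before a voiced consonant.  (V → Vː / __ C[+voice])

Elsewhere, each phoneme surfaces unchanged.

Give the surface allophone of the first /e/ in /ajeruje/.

[eː]

/e/ — between /j/ and /r/, before a voiced consonant — surfaces as [eː] (rule 3).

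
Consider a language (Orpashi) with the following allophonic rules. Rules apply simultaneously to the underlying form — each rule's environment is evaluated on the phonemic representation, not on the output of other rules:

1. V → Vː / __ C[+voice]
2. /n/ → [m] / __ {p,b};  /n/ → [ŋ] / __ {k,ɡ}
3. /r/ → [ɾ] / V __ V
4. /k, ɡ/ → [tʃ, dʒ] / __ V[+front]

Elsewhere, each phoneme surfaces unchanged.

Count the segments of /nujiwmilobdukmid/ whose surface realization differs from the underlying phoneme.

Segments that undergo a rule: /u/ → [uː] (rule 1); /i/ → [iː] (rule 1); /i/ → [iː] (rule 1); /o/ → [oː] (rule 1); /i/ → [iː] (rule 1).
All other segments surface unchanged.

5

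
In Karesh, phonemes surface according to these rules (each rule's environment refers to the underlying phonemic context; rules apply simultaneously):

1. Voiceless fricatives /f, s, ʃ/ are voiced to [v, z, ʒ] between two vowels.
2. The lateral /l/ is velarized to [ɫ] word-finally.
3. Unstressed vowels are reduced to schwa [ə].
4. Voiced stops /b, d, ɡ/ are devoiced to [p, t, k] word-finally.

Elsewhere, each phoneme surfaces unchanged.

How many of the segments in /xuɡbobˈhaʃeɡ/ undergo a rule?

5

Segments that undergo a rule: /u/ → [ə] (rule 3); /o/ → [ə] (rule 3); /ʃ/ → [ʒ] (rule 1); /e/ → [ə] (rule 3); /ɡ/ → [k] (rule 4).
All other segments surface unchanged.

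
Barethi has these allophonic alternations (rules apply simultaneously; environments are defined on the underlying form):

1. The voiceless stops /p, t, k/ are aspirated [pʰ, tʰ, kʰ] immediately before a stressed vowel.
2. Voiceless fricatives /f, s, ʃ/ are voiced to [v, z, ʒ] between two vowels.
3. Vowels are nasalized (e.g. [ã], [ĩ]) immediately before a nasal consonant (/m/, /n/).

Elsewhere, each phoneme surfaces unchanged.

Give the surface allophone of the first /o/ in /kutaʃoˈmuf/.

/o/ meets the environment for rule 3 (before a nasal consonant) → [õ].

[õ]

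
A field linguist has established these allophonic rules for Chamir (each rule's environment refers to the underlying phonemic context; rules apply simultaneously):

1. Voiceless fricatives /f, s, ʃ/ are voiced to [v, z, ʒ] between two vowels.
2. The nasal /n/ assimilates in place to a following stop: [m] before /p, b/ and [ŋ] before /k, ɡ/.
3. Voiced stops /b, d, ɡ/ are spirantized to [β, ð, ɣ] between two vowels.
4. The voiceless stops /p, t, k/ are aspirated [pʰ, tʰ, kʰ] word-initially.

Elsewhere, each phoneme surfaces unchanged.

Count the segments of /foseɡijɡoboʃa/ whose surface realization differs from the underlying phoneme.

4

Segments that undergo a rule: /s/ → [z] (rule 1); /ɡ/ → [ɣ] (rule 3); /b/ → [β] (rule 3); /ʃ/ → [ʒ] (rule 1).
All other segments surface unchanged.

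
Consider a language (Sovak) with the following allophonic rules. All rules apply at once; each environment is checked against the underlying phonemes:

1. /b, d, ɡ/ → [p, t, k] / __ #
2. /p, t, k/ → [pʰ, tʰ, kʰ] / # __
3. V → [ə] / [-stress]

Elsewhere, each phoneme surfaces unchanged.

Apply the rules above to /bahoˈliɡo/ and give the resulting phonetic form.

/b/ (word-initial) fails the environment for rule 1, so it stays [b].
Rule 3 applies to /a/ (between /b/ and /h/: in an unstressed syllable) → [ə].
/h/ stays [h].
/o/ — between /h/ and /l/, in an unstressed syllable — surfaces as [ə] (rule 3).
/l/ stays [l].
/i/ (between /l/ and /ɡ/) fails the environment for rule 3, so it stays [i].
/ɡ/ (between /i/ and /o/) fails the environment for rule 1, so it stays [ɡ].
/o/ meets the environment for rule 3 (in an unstressed syllable) → [ə].

[bəhəˈliɡə]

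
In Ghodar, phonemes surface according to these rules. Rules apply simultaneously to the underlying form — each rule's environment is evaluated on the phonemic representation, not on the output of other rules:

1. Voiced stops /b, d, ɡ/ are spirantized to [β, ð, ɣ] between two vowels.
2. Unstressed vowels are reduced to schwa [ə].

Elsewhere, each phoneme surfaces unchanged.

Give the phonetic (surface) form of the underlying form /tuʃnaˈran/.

/t/ — not in any rule's target class → [t].
/u/ (between /t/ and /ʃ/): in an unstressed syllable, so rule 2 applies → [ə].
/ʃ/ — not in any rule's target class → [ʃ].
/n/ (between /ʃ/ and /a/) is unaffected → [n].
/a/ (between /n/ and /r/): in an unstressed syllable, so rule 2 applies → [ə].
/r/ stays [r].
/a/ (between /r/ and /n/) is in the target of rule 2 but the environment (in an unstressed syllable) is not met → [a].
/n/ — not in any rule's target class → [n].

[təʃnəˈran]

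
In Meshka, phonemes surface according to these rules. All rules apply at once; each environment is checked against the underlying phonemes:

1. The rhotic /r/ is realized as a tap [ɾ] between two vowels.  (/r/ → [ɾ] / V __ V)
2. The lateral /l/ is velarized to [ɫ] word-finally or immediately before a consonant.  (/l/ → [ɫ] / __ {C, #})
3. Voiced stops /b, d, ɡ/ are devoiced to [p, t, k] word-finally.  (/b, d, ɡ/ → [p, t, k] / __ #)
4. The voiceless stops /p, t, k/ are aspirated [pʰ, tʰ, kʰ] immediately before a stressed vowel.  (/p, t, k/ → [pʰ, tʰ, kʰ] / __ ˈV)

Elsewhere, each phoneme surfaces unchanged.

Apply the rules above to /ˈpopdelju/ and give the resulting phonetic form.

/p/ meets the environment for rule 4 (immediately before a stressed vowel) → [pʰ].
/o/ (between /p/ and /p/): no rule targets it → [o].
/p/ (between /o/ and /d/): rule 4 targets it, but not immediately before a stressed vowel → unchanged [p].
/d/ (between /p/ and /e/): rule 3 targets it, but not word-finally → unchanged [d].
/e/ (between /d/ and /l/) is unaffected → [e].
Rule 2 applies to /l/ (between /e/ and /j/: word-finally or immediately before a consonant) → [ɫ].
/j/ stays [j].
/u/ (word-final) is unaffected → [u].

[ˈpʰopdeɫju]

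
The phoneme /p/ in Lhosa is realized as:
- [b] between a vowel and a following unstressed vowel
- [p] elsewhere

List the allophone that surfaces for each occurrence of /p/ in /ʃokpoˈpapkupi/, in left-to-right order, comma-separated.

[p], [p], [p], [b]

Occurrence 1 (position 4): no conditioning environment matches → elsewhere allophone [p].
Occurrence 2 (position 6): no conditioning environment matches → elsewhere allophone [p].
Occurrence 3 (position 8): no conditioning environment matches → elsewhere allophone [p].
Occurrence 4 (position 11): between a vowel and a following unstressed vowel → [b].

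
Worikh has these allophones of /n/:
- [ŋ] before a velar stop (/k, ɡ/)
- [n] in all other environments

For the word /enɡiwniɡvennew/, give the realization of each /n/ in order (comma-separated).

[ŋ], [n], [n], [n]

Occurrence 1 (position 2): before a velar stop → [ŋ].
Occurrence 2 (position 6): no conditioning environment matches → elsewhere allophone [n].
Occurrence 3 (position 11): no conditioning environment matches → elsewhere allophone [n].
Occurrence 4 (position 12): no conditioning environment matches → elsewhere allophone [n].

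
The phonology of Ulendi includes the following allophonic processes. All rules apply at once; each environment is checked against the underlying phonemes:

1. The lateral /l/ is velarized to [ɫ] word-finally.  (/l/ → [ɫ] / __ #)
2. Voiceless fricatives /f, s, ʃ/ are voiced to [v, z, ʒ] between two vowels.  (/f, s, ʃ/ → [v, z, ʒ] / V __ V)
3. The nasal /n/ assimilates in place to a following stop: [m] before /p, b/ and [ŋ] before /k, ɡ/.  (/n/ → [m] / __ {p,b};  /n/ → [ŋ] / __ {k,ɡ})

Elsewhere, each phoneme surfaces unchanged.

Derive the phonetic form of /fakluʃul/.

[fakluʒuɫ]

/f/ (word-initial) fails the environment for rule 2, so it stays [f].
/a/ — not in any rule's target class → [a].
/k/ (between /a/ and /l/) is unaffected → [k].
/l/ (between /k/ and /u/) fails the environment for rule 1, so it stays [l].
/u/ (between /l/ and /ʃ/): no rule targets it → [u].
Rule 2 applies to /ʃ/ (between /u/ and /u/: between two vowels) → [ʒ].
/u/ (between /ʃ/ and /l/) is unaffected → [u].
Rule 1 applies to /l/ (word-final: word-finally) → [ɫ].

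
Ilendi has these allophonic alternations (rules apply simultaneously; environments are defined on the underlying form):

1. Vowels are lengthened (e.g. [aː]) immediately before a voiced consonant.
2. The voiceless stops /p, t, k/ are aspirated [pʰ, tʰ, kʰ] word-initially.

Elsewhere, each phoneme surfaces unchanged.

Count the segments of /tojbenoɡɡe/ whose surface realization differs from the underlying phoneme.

Segments that undergo a rule: /t/ → [tʰ] (rule 2); /o/ → [oː] (rule 1); /e/ → [eː] (rule 1); /o/ → [oː] (rule 1).
All other segments surface unchanged.

4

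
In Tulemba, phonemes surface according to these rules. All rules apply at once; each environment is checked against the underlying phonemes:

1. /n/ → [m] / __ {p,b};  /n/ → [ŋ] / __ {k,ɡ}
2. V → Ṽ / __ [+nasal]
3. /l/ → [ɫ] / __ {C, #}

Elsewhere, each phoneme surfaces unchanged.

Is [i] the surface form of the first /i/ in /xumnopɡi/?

Yes

/i/ (word-final): rule 2 targets it, but not before a nasal consonant → unchanged [i].
The actual realization is [i], which matches [i].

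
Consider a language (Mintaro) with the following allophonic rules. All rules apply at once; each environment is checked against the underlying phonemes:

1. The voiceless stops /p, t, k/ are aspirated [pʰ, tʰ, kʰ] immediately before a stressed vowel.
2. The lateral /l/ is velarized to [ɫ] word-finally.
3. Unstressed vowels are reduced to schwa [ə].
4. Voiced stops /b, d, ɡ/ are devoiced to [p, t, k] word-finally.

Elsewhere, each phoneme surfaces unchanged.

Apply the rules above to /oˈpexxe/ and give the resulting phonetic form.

[əˈpʰexxə]

/o/ (word-initial): in an unstressed syllable, so rule 3 applies → [ə].
/p/ (between /o/ and /e/) occurs immediately before a stressed vowel → [pʰ] by rule 1.
/e/ (between /p/ and /x/) is in the target of rule 3 but the environment (in an unstressed syllable) is not met → [e].
/e/ (word-final): in an unstressed syllable, so rule 3 applies → [ə].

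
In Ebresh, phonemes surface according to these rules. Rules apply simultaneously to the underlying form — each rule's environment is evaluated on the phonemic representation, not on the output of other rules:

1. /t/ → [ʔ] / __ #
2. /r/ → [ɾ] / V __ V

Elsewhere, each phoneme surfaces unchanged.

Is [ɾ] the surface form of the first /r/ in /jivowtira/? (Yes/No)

Rule 2 applies to /r/ (between /i/ and /a/: between two vowels) → [ɾ].
The actual realization is [ɾ], which matches [ɾ].

Yes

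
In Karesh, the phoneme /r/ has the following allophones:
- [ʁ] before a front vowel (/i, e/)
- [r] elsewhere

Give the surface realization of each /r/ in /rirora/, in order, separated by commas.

[ʁ], [r], [r]

Occurrence 1 (position 1): before a front vowel (/i, e/) → [ʁ].
Occurrence 2 (position 3): no conditioning environment matches → elsewhere allophone [r].
Occurrence 3 (position 5): no conditioning environment matches → elsewhere allophone [r].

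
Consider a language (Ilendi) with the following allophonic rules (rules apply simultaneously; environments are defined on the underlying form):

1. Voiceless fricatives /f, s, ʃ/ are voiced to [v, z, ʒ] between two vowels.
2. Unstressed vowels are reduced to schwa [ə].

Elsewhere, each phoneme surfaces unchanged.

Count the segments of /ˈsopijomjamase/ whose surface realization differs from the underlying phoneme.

Segments that undergo a rule: /i/ → [ə] (rule 2); /o/ → [ə] (rule 2); /a/ → [ə] (rule 2); /a/ → [ə] (rule 2); /s/ → [z] (rule 1); /e/ → [ə] (rule 2).
All other segments surface unchanged.

6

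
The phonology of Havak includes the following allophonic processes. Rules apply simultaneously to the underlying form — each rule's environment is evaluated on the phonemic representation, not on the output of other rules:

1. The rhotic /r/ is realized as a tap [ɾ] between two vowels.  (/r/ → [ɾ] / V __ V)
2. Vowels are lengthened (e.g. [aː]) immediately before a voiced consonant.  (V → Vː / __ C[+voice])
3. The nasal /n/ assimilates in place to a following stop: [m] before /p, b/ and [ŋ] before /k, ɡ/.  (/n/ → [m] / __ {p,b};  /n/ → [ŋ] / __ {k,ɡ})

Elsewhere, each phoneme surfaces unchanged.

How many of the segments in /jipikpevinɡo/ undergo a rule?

3

Segments that undergo a rule: /e/ → [eː] (rule 2); /i/ → [iː] (rule 2); /n/ → [ŋ] (rule 3).
All other segments surface unchanged.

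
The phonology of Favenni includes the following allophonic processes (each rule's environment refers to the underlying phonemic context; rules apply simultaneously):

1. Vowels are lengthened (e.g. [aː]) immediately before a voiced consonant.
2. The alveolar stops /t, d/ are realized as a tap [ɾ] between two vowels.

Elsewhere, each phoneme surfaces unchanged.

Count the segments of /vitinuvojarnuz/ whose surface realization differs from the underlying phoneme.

6

Segments that undergo a rule: /t/ → [ɾ] (rule 2); /i/ → [iː] (rule 1); /u/ → [uː] (rule 1); /o/ → [oː] (rule 1); /a/ → [aː] (rule 1); /u/ → [uː] (rule 1).
All other segments surface unchanged.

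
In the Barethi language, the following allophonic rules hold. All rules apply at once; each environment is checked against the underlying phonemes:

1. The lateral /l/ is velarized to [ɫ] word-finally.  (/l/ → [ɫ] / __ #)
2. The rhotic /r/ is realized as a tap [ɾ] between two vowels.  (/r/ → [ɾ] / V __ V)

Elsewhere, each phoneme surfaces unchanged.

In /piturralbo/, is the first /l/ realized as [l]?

/l/ (between /a/ and /b/) fails the environment for rule 1, so it stays [l].
The actual realization is [l], which matches [l].

Yes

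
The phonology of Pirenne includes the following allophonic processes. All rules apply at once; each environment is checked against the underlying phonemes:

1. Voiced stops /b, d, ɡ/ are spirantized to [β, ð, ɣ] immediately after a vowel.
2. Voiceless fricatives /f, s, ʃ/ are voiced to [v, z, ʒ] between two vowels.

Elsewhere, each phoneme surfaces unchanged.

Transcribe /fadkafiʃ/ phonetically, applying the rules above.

[faðkaviʃ]

/f/ (word-initial) fails the environment for rule 2, so it stays [f].
/a/ — not in any rule's target class → [a].
/d/ meets the environment for rule 1 (immediately after a vowel) → [ð].
/k/ stays [k].
/a/ stays [a].
Rule 2 applies to /f/ (between /a/ and /i/: between two vowels) → [v].
/i/ stays [i].
/ʃ/ (word-final): rule 2 targets it, but not between two vowels → unchanged [ʃ].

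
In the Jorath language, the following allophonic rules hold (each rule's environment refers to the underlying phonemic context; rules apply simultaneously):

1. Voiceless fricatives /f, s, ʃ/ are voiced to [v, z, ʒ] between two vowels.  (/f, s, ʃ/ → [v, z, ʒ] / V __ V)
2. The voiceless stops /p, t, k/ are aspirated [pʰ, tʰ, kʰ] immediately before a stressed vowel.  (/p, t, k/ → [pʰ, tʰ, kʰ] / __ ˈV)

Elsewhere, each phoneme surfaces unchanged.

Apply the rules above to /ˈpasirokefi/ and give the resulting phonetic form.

[ˈpʰazirokevi]

/p/ (word-initial) occurs immediately before a stressed vowel → [pʰ] by rule 2.
/a/ (between /p/ and /s/): no rule targets it → [a].
/s/ (between /a/ and /i/): between two vowels, so rule 1 applies → [z].
/i/ stays [i].
/r/ (between /i/ and /o/): no rule targets it → [r].
/o/ (between /r/ and /k/): no rule targets it → [o].
/k/ (between /o/ and /e/): rule 2 targets it, but not immediately before a stressed vowel → unchanged [k].
/e/ stays [e].
Rule 1 applies to /f/ (between /e/ and /i/: between two vowels) → [v].
/i/ — not in any rule's target class → [i].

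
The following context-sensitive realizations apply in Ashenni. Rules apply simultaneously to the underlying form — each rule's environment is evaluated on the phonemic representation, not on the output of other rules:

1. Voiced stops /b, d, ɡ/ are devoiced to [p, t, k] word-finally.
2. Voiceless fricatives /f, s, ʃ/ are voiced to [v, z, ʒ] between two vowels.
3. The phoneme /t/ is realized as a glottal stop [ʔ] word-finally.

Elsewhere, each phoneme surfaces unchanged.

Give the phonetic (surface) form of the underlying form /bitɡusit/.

[bitɡuziʔ]

/b/ (word-initial): rule 1 targets it, but not word-finally → unchanged [b].
/i/ (between /b/ and /t/): no rule targets it → [i].
/t/ — between /i/ and /ɡ/; rule 3 does not apply here → [t].
/ɡ/ (between /t/ and /u/) is in the target of rule 1 but the environment (word-finally) is not met → [ɡ].
/u/ stays [u].
/s/ meets the environment for rule 2 (between two vowels) → [z].
/i/ stays [i].
/t/ (word-final) occurs word-finally → [ʔ] by rule 3.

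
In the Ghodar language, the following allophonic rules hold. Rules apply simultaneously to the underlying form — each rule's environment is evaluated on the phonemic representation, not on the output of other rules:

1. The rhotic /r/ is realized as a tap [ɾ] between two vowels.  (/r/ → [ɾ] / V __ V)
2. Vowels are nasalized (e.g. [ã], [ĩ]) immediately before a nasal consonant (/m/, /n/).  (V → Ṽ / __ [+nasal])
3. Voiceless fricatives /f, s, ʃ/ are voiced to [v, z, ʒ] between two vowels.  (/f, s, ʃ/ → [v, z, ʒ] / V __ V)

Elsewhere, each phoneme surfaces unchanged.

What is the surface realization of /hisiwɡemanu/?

[hiziwɡẽmãnu]

/i/ (between /h/ and /s/): rule 2 targets it, but not before a nasal consonant → unchanged [i].
Rule 3 applies to /s/ (between /i/ and /i/: between two vowels) → [z].
/i/ — between /s/ and /w/; rule 2 does not apply here → [i].
/e/ (between /ɡ/ and /m/) occurs before a nasal consonant → [ẽ] by rule 2.
/a/ meets the environment for rule 2 (before a nasal consonant) → [ã].
/u/ (word-final): rule 2 targets it, but not before a nasal consonant → unchanged [u].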